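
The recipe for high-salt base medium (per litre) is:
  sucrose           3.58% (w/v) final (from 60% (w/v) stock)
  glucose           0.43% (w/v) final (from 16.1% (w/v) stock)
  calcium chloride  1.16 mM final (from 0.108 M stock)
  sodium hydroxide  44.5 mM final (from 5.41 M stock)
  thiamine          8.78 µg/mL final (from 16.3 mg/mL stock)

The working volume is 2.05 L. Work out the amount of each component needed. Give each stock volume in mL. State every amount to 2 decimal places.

Working volume: 2.05 L.
sucrose: dilute stock: 3.58% ÷ 60% × 2050 mL = 122.32 mL
glucose: C1V1 = C2V2 → 0.43% ÷ 16.1% × 2050 mL = 54.75 mL
calcium chloride: dilute stock: 1.16 mM × 2050 mL ÷ 108 mM = 22.02 mL
sodium hydroxide: V = C2·V2/C1 = 44.5 mM × 2050 mL ÷ 5410 mM = 16.86 mL
thiamine: dilute stock: 8.78 µg/mL × 2050 mL ÷ 16300 µg/mL = 1.10 mL

sucrose 122.32 mL; glucose 54.75 mL; calcium chloride 22.02 mL; sodium hydroxide 16.86 mL; thiamine 1.10 mL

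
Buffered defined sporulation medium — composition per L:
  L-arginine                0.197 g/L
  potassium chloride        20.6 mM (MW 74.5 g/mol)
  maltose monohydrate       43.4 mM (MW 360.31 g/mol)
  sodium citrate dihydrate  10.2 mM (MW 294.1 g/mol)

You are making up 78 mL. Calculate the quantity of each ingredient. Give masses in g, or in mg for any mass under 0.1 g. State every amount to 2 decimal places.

Scale factor relative to 1 L: 0.078.
L-arginine: 0.197 g/L × 0.078 L = 0.015366 g = 15.37 mg
potassium chloride: 20.6 mmol/L × 74.5 g/mol × 0.078 L ÷ 1000 = 0.12 g
maltose monohydrate: 43.4 mmol/L × 360.31 g/mol × 0.078 L ÷ 1000 = 1.22 g
sodium citrate dihydrate: 10.2 mmol/L × 294.1 g/mol × 0.078 L ÷ 1000 = 0.23 g

L-arginine 15.37 mg; potassium chloride 0.12 g; maltose monohydrate 1.22 g; sodium citrate dihydrate 0.23 g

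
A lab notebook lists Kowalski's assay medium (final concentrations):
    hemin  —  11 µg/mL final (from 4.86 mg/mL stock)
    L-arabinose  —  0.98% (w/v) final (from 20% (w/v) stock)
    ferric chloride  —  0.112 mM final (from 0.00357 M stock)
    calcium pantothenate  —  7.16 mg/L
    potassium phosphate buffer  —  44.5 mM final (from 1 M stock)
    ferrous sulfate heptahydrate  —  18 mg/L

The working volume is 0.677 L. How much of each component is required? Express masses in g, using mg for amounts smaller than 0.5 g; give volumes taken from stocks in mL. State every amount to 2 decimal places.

hemin 1.53 mL; L-arabinose 33.17 mL; ferric chloride 21.24 mL; calcium pantothenate 4.85 mg; potassium phosphate buffer 30.13 mL; ferrous sulfate heptahydrate 12.19 mg

Scale factor relative to 1 L: 0.677.
hemin: dilute stock: 11 µg/mL × 677 mL ÷ 4860 µg/mL = 1.53 mL
L-arabinose: C1V1 = C2V2 → 0.98% ÷ 20% × 677 mL = 33.17 mL
ferric chloride: C1V1 = C2V2 → 0.112 mM × 677 mL ÷ 3.57 mM = 21.24 mL
calcium pantothenate: 7.16 mg/L × 0.677 L = 4.85 mg
potassium phosphate buffer: V = C2·V2/C1 = 44.5 mM × 677 mL ÷ 1000 mM = 30.13 mL
ferrous sulfate heptahydrate: 18 mg/L × 0.677 L = 12.19 mg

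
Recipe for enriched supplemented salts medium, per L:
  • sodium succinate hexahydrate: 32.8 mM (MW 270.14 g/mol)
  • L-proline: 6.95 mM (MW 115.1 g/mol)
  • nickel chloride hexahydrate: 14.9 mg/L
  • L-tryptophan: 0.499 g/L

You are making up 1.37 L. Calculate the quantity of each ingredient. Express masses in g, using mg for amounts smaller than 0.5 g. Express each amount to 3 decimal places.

sodium succinate hexahydrate 12.139 g; L-proline 1.096 g; nickel chloride hexahydrate 20.413 mg; L-tryptophan 0.684 g

Working volume: 1.37 L.
sodium succinate hexahydrate: 32.8 mmol/L × 270.14 g/mol × 1.37 L ÷ 1000 = 12.139 g
L-proline: 6.95 mmol/L × 115.1 g/mol × 1.37 L ÷ 1000 = 1.096 g
nickel chloride hexahydrate: 14.9 mg/L × 1.37 L = 20.413 mg
L-tryptophan: 0.499 g/L × 1.37 L = 0.684 g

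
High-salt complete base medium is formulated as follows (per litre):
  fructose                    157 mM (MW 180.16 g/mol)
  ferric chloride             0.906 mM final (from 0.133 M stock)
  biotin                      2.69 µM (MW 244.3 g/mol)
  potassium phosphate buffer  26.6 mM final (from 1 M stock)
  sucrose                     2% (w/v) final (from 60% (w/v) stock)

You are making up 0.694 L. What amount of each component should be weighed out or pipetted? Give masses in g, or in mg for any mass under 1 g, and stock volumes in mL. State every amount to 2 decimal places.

fructose 19.63 g; ferric chloride 4.73 mL; biotin 0.46 mg; potassium phosphate buffer 18.46 mL; sucrose 23.13 mL

Scale factor relative to 1 L: 0.694.
fructose: 157 mmol/L × 180.16 g/mol × 0.694 L ÷ 1000 = 19.63 g
ferric chloride: dilute stock: 0.906 mM × 694 mL ÷ 133 mM = 4.73 mL
biotin: 2.69 µmol/L × 244.3 g/mol × 0.694 L ÷ 1000 = 0.46 mg
potassium phosphate buffer: V = C2·V2/C1 = 26.6 mM × 694 mL ÷ 1000 mM = 18.46 mL
sucrose: dilute stock: 2% ÷ 60% × 694 mL = 23.13 mL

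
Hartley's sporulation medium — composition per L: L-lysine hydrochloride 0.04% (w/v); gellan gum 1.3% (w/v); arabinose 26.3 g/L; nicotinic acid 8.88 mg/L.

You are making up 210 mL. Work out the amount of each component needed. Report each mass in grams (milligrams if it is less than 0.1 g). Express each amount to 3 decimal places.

Working volume: 210 mL = 0.21 L.
L-lysine hydrochloride: 0.04 g per 100 mL × 210 mL ÷ 100 = 0.084 g = 84.000 mg
gellan gum: 1.3% w/v = 13 g/L → 13 × 0.21 L = 2.730 g
arabinose: 26.3 g/L × 0.21 L = 5.523 g
nicotinic acid: 8.88 mg/L × 0.21 L = 1.865 mg

L-lysine hydrochloride 84.000 mg; gellan gum 2.730 g; arabinose 5.523 g; nicotinic acid 1.865 mg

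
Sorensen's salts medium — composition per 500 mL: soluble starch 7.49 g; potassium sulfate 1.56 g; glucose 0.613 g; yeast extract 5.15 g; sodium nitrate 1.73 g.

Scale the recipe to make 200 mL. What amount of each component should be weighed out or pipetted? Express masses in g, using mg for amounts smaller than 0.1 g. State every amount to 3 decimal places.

soluble starch 2.996 g; potassium sulfate 0.624 g; glucose 0.245 g; yeast extract 2.060 g; sodium nitrate 0.692 g

Ratio of target to recipe volume: 200 / 500 = 0.4.
soluble starch: 7.49 g × (200 mL / 500 mL) = 2.996 g
potassium sulfate: 1.56 g × (200 mL / 500 mL) = 0.624 g
glucose: 0.613 g × (200 mL / 500 mL) = 0.245 g
yeast extract: 5.15 g × (200 mL / 500 mL) = 2.060 g
sodium nitrate: 1.73 g × (200 mL / 500 mL) = 0.692 g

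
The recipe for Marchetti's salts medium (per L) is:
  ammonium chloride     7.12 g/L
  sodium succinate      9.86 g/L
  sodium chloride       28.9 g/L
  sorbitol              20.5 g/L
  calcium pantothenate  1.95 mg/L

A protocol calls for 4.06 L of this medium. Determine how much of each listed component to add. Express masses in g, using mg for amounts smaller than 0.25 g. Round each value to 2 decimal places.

Working volume: 4.06 L.
ammonium chloride: 7.12 g/L × 4.06 L = 28.91 g
sodium succinate: 9.86 g/L × 4.06 L = 40.03 g
sodium chloride: 28.9 g/L × 4.06 L = 117.33 g
sorbitol: 20.5 g/L × 4.06 L = 83.23 g
calcium pantothenate: 1.95 mg/L × 4.06 L = 7.92 mg

ammonium chloride 28.91 g; sodium succinate 40.03 g; sodium chloride 117.33 g; sorbitol 83.23 g; calcium pantothenate 7.92 mg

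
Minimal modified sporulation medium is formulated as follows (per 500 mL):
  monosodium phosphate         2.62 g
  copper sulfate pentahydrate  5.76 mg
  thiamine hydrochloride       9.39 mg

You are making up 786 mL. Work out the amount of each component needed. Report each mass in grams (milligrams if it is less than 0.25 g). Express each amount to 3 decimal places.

monosodium phosphate 4.119 g; copper sulfate pentahydrate 9.055 mg; thiamine hydrochloride 14.761 mg

Scale factor = 786 mL / 500 mL = 1.572.
monosodium phosphate: 2.62 g × (786 mL / 500 mL) = 4.119 g
copper sulfate pentahydrate: 5.76 mg × (786 mL / 500 mL) = 9.055 mg
thiamine hydrochloride: 9.39 mg × (786 mL / 500 mL) = 14.761 mg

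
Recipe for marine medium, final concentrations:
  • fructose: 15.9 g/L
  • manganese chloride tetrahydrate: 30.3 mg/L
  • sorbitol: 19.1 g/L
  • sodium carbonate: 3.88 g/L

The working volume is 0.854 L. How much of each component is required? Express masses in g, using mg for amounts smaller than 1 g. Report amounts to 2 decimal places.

fructose 13.58 g; manganese chloride tetrahydrate 25.88 mg; sorbitol 16.31 g; sodium carbonate 3.31 g

Scale factor relative to 1 L: 0.854.
fructose: 15.9 g/L × 0.854 L = 13.58 g
manganese chloride tetrahydrate: 30.3 mg/L × 0.854 L = 25.88 mg
sorbitol: 19.1 g/L × 0.854 L = 16.31 g
sodium carbonate: 3.88 g/L × 0.854 L = 3.31 g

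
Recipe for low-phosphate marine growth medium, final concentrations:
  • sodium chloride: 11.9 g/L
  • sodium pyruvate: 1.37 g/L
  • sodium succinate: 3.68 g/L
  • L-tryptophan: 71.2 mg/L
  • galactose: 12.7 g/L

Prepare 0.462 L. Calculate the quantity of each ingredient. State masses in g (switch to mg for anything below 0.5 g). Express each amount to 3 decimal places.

Scale factor relative to 1 L: 0.462.
sodium chloride: 11.9 g/L × 0.462 L = 5.498 g
sodium pyruvate: 1.37 g/L × 0.462 L = 0.633 g
sodium succinate: 3.68 g/L × 0.462 L = 1.700 g
L-tryptophan: 71.2 mg/L × 0.462 L = 32.894 mg
galactose: 12.7 g/L × 0.462 L = 5.867 g

sodium chloride 5.498 g; sodium pyruvate 0.633 g; sodium succinate 1.700 g; L-tryptophan 32.894 mg; galactose 5.867 g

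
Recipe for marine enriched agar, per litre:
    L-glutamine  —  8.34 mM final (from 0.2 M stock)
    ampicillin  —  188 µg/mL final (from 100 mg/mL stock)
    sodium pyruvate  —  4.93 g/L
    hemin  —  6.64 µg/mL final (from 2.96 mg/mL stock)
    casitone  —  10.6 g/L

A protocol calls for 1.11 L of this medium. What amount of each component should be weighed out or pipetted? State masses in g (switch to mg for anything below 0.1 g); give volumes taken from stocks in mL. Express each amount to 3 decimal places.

L-glutamine 46.287 mL; ampicillin 2.087 mL; sodium pyruvate 5.472 g; hemin 2.490 mL; casitone 11.766 g

Scale factor relative to 1 L: 1.11.
L-glutamine: dilute stock: 8.34 mM × 1110 mL ÷ 200 mM = 46.287 mL
ampicillin: dilute stock: 188 µg/mL × 1110 mL ÷ 100000 µg/mL = 2.087 mL
sodium pyruvate: 4.93 g/L × 1.11 L = 5.472 g
hemin: C1V1 = C2V2 → 6.64 µg/mL × 1110 mL ÷ 2960 µg/mL = 2.490 mL
casitone: 10.6 g/L × 1.11 L = 11.766 g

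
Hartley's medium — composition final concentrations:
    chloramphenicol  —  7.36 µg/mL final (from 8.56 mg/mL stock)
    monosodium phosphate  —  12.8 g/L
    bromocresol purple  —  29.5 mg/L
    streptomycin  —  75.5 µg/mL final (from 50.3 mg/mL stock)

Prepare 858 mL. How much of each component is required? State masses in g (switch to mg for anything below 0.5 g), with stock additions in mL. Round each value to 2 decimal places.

Target volume = 858 mL = 0.858 L.
chloramphenicol: C1V1 = C2V2 → 7.36 µg/mL × 858 mL ÷ 8560 µg/mL = 0.74 mL
monosodium phosphate: 12.8 g/L × 0.858 L = 10.98 g
bromocresol purple: 29.5 mg/L × 0.858 L = 25.31 mg
streptomycin: V = C2·V2/C1 = 75.5 µg/mL × 858 mL ÷ 50300 µg/mL = 1.29 mL

chloramphenicol 0.74 mL; monosodium phosphate 10.98 g; bromocresol purple 25.31 mg; streptomycin 1.29 mL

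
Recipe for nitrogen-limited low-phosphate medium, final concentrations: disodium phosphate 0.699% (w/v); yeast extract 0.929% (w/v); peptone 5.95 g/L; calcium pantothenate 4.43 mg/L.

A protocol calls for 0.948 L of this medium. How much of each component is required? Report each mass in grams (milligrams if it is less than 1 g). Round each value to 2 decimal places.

disodium phosphate 6.63 g; yeast extract 8.81 g; peptone 5.64 g; calcium pantothenate 4.20 mg

Scale factor relative to 1 L: 0.948.
disodium phosphate: 0.699% w/v = 6.99 g/L → 6.99 × 0.948 L = 6.63 g
yeast extract: 0.929 g per 100 mL × 948 mL ÷ 100 = 8.81 g
peptone: 5.95 g/L × 0.948 L = 5.64 g
calcium pantothenate: 4.43 mg/L × 0.948 L = 4.20 mg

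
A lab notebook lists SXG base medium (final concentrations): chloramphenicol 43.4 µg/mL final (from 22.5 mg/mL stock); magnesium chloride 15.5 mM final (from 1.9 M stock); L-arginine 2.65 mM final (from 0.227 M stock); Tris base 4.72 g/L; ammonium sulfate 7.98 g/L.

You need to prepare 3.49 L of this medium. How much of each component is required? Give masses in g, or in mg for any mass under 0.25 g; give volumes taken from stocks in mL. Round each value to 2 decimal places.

Working volume: 3.49 L.
chloramphenicol: V = C2·V2/C1 = 43.4 µg/mL × 3490 mL ÷ 22500 µg/mL = 6.73 mL
magnesium chloride: C1V1 = C2V2 → 15.5 mM × 3490 mL ÷ 1900 mM = 28.47 mL
L-arginine: C1V1 = C2V2 → 2.65 mM × 3490 mL ÷ 227 mM = 40.74 mL
Tris base: 4.72 g/L × 3.49 L = 16.47 g
ammonium sulfate: 7.98 g/L × 3.49 L = 27.85 g

chloramphenicol 6.73 mL; magnesium chloride 28.47 mL; L-arginine 40.74 mL; Tris base 16.47 g; ammonium sulfate 27.85 g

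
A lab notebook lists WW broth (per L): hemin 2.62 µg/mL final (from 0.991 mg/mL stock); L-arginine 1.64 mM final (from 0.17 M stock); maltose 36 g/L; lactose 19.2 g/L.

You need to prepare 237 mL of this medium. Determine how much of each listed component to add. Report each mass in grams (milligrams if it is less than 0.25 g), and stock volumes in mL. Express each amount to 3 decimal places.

hemin 0.627 mL; L-arginine 2.286 mL; maltose 8.532 g; lactose 4.550 g

Scale factor relative to 1 L: 0.237.
hemin: C1V1 = C2V2 → 2.62 µg/mL × 237 mL ÷ 991 µg/mL = 0.627 mL
L-arginine: C1V1 = C2V2 → 1.64 mM × 237 mL ÷ 170 mM = 2.286 mL
maltose: 36 g/L × 0.237 L = 8.532 g
lactose: 19.2 g/L × 0.237 L = 4.550 g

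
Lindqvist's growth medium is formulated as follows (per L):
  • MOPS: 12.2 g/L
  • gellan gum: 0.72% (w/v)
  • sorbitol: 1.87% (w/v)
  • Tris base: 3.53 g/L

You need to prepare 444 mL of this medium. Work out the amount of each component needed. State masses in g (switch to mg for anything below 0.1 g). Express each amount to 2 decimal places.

MOPS 5.42 g; gellan gum 3.20 g; sorbitol 8.30 g; Tris base 1.57 g

Scale factor relative to 1 L: 0.444.
MOPS: 12.2 g/L × 0.444 L = 5.42 g
gellan gum: 0.72 g per 100 mL × 444 mL ÷ 100 = 3.20 g
sorbitol: 1.87% w/v = 18.7 g/L → 18.7 × 0.444 L = 8.30 g
Tris base: 3.53 g/L × 0.444 L = 1.57 g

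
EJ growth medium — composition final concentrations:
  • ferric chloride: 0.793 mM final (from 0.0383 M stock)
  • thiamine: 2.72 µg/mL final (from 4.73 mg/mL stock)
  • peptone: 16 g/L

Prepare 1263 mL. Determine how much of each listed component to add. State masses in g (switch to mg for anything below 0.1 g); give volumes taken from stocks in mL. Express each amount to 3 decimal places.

Working volume: 1263 mL = 1.263 L.
ferric chloride: dilute stock: 0.793 mM × 1263 mL ÷ 38.3 mM = 26.150 mL
thiamine: dilute stock: 2.72 µg/mL × 1263 mL ÷ 4730 µg/mL = 0.726 mL
peptone: 16 g/L × 1.263 L = 20.208 g

ferric chloride 26.150 mL; thiamine 0.726 mL; peptone 20.208 g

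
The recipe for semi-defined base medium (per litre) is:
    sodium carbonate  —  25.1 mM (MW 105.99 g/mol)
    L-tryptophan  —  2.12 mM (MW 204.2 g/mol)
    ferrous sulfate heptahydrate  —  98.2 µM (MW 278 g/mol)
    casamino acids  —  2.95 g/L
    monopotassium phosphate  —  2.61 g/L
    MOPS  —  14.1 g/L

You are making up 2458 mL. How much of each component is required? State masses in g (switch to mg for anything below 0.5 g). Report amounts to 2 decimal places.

sodium carbonate 6.54 g; L-tryptophan 1.06 g; ferrous sulfate heptahydrate 67.10 mg; casamino acids 7.25 g; monopotassium phosphate 6.42 g; MOPS 34.66 g

Working volume: 2458 mL = 2.458 L.
sodium carbonate: 25.1 mmol/L × 105.99 g/mol × 2.458 L ÷ 1000 = 6.54 g
L-tryptophan: 2.12 mmol/L × 204.2 g/mol × 2.458 L ÷ 1000 = 1.06 g
ferrous sulfate heptahydrate: 98.2 µmol/L × 278 g/mol × 2.458 L ÷ 1000 = 67.10 mg
casamino acids: 2.95 g/L × 2.458 L = 7.25 g
monopotassium phosphate: 2.61 g/L × 2.458 L = 6.42 g
MOPS: 14.1 g/L × 2.458 L = 34.66 g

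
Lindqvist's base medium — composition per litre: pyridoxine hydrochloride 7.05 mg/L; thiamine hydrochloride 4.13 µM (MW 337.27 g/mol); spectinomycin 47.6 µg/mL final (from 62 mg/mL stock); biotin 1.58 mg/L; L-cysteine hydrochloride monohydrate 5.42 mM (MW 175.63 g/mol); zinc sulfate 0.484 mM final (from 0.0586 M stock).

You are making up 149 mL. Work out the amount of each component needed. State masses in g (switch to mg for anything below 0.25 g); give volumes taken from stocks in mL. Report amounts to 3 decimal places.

Target volume = 149 mL = 0.149 L.
pyridoxine hydrochloride: 7.05 mg/L × 0.149 L = 1.050 mg
thiamine hydrochloride: 4.13 µmol/L × 337.27 g/mol × 0.149 L ÷ 1000 = 0.208 mg
spectinomycin: C1V1 = C2V2 → 47.6 µg/mL × 149 mL ÷ 62000 µg/mL = 0.114 mL
biotin: 1.58 mg/L × 0.149 L = 0.235 mg
L-cysteine hydrochloride monohydrate: 5.42 mmol/L × 175.63 mg/mmol × 0.149 L = 141.835 mg
zinc sulfate: C1V1 = C2V2 → 0.484 mM × 149 mL ÷ 58.6 mM = 1.231 mL

pyridoxine hydrochloride 1.050 mg; thiamine hydrochloride 0.208 mg; spectinomycin 0.114 mL; biotin 0.235 mg; L-cysteine hydrochloride monohydrate 141.835 mg; zinc sulfate 1.231 mL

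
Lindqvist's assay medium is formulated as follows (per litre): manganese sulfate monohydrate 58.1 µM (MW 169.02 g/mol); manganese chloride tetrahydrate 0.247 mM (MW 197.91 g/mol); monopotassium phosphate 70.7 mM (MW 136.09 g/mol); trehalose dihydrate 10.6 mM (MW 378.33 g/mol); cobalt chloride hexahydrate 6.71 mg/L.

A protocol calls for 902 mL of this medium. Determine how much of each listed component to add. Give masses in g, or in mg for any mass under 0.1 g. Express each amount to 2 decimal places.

Scale factor relative to 1 L: 0.902.
manganese sulfate monohydrate: 58.1 µmol/L × 169.02 g/mol × 0.902 L ÷ 1000 = 8.86 mg
manganese chloride tetrahydrate: 0.247 mmol/L × 197.91 mg/mmol × 0.902 L = 44.09 mg
monopotassium phosphate: 70.7 mmol/L × 136.09 g/mol × 0.902 L ÷ 1000 = 8.68 g
trehalose dihydrate: 10.6 mmol/L × 378.33 g/mol × 0.902 L ÷ 1000 = 3.62 g
cobalt chloride hexahydrate: 6.71 mg/L × 0.902 L = 6.05 mg

manganese sulfate monohydrate 8.86 mg; manganese chloride tetrahydrate 44.09 mg; monopotassium phosphate 8.68 g; trehalose dihydrate 3.62 g; cobalt chloride hexahydrate 6.05 mg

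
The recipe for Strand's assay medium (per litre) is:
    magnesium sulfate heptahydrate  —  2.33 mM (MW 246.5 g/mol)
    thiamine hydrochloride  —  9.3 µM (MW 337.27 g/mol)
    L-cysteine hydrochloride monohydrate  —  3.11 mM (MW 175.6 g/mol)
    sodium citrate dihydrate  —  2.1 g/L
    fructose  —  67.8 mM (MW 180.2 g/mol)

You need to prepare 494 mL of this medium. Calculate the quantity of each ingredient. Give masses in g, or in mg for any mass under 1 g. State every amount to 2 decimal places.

magnesium sulfate heptahydrate 283.73 mg; thiamine hydrochloride 1.55 mg; L-cysteine hydrochloride monohydrate 269.78 mg; sodium citrate dihydrate 1.04 g; fructose 6.04 g

Working volume: 494 mL = 0.494 L.
magnesium sulfate heptahydrate: 2.33 mmol/L × 246.5 mg/mmol × 0.494 L = 283.73 mg
thiamine hydrochloride: 9.3 µmol/L × 337.27 g/mol × 0.494 L ÷ 1000 = 1.55 mg
L-cysteine hydrochloride monohydrate: 3.11 mmol/L × 175.6 mg/mmol × 0.494 L = 269.78 mg
sodium citrate dihydrate: 2.1 g/L × 0.494 L = 1.04 g
fructose: 67.8 mmol/L × 180.2 g/mol × 0.494 L ÷ 1000 = 6.04 g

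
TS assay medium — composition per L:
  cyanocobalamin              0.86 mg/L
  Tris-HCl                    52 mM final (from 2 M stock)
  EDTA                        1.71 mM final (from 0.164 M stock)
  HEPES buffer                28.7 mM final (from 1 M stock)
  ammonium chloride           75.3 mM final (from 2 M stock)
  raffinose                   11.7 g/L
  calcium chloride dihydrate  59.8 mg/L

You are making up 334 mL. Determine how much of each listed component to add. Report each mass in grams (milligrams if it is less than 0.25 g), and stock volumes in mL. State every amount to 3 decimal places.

Target volume = 334 mL = 0.334 L.
cyanocobalamin: 0.86 mg/L × 0.334 L = 0.287 mg
Tris-HCl: C1V1 = C2V2 → 52 mM × 334 mL ÷ 2000 mM = 8.684 mL
EDTA: dilute stock: 1.71 mM × 334 mL ÷ 164 mM = 3.483 mL
HEPES buffer: dilute stock: 28.7 mM × 334 mL ÷ 1000 mM = 9.586 mL
ammonium chloride: V = C2·V2/C1 = 75.3 mM × 334 mL ÷ 2000 mM = 12.575 mL
raffinose: 11.7 g/L × 0.334 L = 3.908 g
calcium chloride dihydrate: 59.8 mg/L × 0.334 L = 19.973 mg

cyanocobalamin 0.287 mg; Tris-HCl 8.684 mL; EDTA 3.483 mL; HEPES buffer 9.586 mL; ammonium chloride 12.575 mL; raffinose 3.908 g; calcium chloride dihydrate 19.973 mg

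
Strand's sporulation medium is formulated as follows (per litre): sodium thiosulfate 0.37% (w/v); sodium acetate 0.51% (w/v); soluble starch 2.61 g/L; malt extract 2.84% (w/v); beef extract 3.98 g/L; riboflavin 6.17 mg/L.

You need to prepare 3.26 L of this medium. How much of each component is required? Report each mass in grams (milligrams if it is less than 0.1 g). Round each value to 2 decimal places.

Scale factor relative to 1 L: 3.26.
sodium thiosulfate: 0.37 g per 100 mL × 3260 mL ÷ 100 = 12.06 g
sodium acetate: 0.51% w/v = 5.1 g/L → 5.1 × 3.26 L = 16.63 g
soluble starch: 2.61 g/L × 3.26 L = 8.51 g
malt extract: 2.84 g per 100 mL × 3260 mL ÷ 100 = 92.58 g
beef extract: 3.98 g/L × 3.26 L = 12.97 g
riboflavin: 6.17 mg/L × 3.26 L = 20.11 mg

sodium thiosulfate 12.06 g; sodium acetate 16.63 g; soluble starch 8.51 g; malt extract 92.58 g; beef extract 12.97 g; riboflavin 20.11 mg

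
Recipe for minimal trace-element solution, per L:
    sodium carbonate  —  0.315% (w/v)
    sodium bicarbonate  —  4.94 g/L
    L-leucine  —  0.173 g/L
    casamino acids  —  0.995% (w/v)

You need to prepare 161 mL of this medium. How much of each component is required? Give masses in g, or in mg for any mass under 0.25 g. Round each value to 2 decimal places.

Working volume: 161 mL = 0.161 L.
sodium carbonate: 0.315 g per 100 mL × 161 mL ÷ 100 = 0.51 g
sodium bicarbonate: 4.94 g/L × 0.161 L = 0.80 g
L-leucine: 0.173 g/L × 0.161 L = 0.027853 g = 27.85 mg
casamino acids: 0.995% w/v = 9.95 g/L → 9.95 × 0.161 L = 1.60 g

sodium carbonate 0.51 g; sodium bicarbonate 0.80 g; L-leucine 27.85 mg; casamino acids 1.60 g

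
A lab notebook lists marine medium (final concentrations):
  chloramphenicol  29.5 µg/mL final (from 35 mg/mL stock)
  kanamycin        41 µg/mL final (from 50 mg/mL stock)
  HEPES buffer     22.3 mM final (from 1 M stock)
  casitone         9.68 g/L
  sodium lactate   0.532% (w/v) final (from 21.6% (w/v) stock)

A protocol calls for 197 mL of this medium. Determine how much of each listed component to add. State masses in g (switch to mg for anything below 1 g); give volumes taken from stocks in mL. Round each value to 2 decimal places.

chloramphenicol 0.17 mL; kanamycin 0.16 mL; HEPES buffer 4.39 mL; casitone 1.91 g; sodium lactate 4.85 mL

Scale factor relative to 1 L: 0.197.
chloramphenicol: V = C2·V2/C1 = 29.5 µg/mL × 197 mL ÷ 35000 µg/mL = 0.17 mL
kanamycin: V = C2·V2/C1 = 41 µg/mL × 197 mL ÷ 50000 µg/mL = 0.16 mL
HEPES buffer: C1V1 = C2V2 → 22.3 mM × 197 mL ÷ 1000 mM = 4.39 mL
casitone: 9.68 g/L × 0.197 L = 1.91 g
sodium lactate: C1V1 = C2V2 → 0.532% ÷ 21.6% × 197 mL = 4.85 mL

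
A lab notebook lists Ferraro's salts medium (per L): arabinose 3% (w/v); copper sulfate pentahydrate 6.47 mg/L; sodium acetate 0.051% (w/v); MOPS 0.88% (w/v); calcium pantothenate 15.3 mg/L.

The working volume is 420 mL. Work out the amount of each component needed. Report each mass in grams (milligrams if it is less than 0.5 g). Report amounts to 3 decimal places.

arabinose 12.600 g; copper sulfate pentahydrate 2.717 mg; sodium acetate 214.200 mg; MOPS 3.696 g; calcium pantothenate 6.426 mg

Target volume = 420 mL = 0.42 L.
arabinose: 3 g per 100 mL × 420 mL ÷ 100 = 12.600 g
copper sulfate pentahydrate: 6.47 mg/L × 0.42 L = 2.717 mg
sodium acetate: 0.051% w/v = 0.51 g/L → 0.51 × 0.42 L = 0.2142 g = 214.200 mg
MOPS: 0.88 g per 100 mL × 420 mL ÷ 100 = 3.696 g
calcium pantothenate: 15.3 mg/L × 0.42 L = 6.426 mg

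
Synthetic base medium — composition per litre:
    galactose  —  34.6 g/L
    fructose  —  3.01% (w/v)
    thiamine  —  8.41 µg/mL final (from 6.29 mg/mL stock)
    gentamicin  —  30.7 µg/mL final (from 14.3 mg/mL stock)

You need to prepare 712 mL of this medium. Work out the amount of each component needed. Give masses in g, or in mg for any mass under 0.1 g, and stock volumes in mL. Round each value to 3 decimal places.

Working volume: 712 mL = 0.712 L.
galactose: 34.6 g/L × 0.712 L = 24.635 g
fructose: 3.01 g per 100 mL × 712 mL ÷ 100 = 21.431 g
thiamine: C1V1 = C2V2 → 8.41 µg/mL × 712 mL ÷ 6290 µg/mL = 0.952 mL
gentamicin: V = C2·V2/C1 = 30.7 µg/mL × 712 mL ÷ 14300 µg/mL = 1.529 mL

galactose 24.635 g; fructose 21.431 g; thiamine 0.952 mL; gentamicin 1.529 mL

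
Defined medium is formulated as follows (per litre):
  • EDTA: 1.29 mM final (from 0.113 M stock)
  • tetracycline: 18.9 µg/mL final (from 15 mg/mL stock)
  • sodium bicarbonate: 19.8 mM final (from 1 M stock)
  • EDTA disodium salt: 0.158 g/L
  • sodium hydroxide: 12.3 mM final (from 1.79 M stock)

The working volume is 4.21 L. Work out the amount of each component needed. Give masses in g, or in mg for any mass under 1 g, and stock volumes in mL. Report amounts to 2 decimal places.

Working volume: 4.21 L.
EDTA: dilute stock: 1.29 mM × 4210 mL ÷ 113 mM = 48.06 mL
tetracycline: C1V1 = C2V2 → 18.9 µg/mL × 4210 mL ÷ 15000 µg/mL = 5.30 mL
sodium bicarbonate: dilute stock: 19.8 mM × 4210 mL ÷ 1000 mM = 83.36 mL
EDTA disodium salt: 0.158 g/L × 4.21 L = 0.66518 g = 665.18 mg
sodium hydroxide: C1V1 = C2V2 → 12.3 mM × 4210 mL ÷ 1790 mM = 28.93 mL

EDTA 48.06 mL; tetracycline 5.30 mL; sodium bicarbonate 83.36 mL; EDTA disodium salt 665.18 mg; sodium hydroxide 28.93 mL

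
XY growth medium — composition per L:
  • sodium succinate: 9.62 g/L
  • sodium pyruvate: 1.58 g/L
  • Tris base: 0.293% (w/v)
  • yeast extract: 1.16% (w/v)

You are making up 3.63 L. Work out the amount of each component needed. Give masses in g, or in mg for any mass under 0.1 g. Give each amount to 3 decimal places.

sodium succinate 34.921 g; sodium pyruvate 5.735 g; Tris base 10.636 g; yeast extract 42.108 g

Scale factor relative to 1 L: 3.63.
sodium succinate: 9.62 g/L × 3.63 L = 34.921 g
sodium pyruvate: 1.58 g/L × 3.63 L = 5.735 g
Tris base: 0.293% w/v = 2.93 g/L → 2.93 × 3.63 L = 10.636 g
yeast extract: 1.16 g per 100 mL × 3630 mL ÷ 100 = 42.108 g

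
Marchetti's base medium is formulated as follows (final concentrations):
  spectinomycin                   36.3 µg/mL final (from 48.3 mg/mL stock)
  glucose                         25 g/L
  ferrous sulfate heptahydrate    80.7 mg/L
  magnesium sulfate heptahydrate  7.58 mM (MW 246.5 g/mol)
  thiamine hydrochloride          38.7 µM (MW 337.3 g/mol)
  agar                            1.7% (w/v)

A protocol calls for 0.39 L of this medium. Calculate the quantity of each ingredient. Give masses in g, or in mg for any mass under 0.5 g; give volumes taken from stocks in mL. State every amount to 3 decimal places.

Working volume: 0.39 L.
spectinomycin: C1V1 = C2V2 → 36.3 µg/mL × 390 mL ÷ 48300 µg/mL = 0.293 mL
glucose: 25 g/L × 0.39 L = 9.750 g
ferrous sulfate heptahydrate: 80.7 mg/L × 0.39 L = 31.473 mg
magnesium sulfate heptahydrate: 7.58 mmol/L × 246.5 g/mol × 0.39 L ÷ 1000 = 0.729 g
thiamine hydrochloride: 38.7 µmol/L × 337.3 g/mol × 0.39 L ÷ 1000 = 5.091 mg
agar: 1.7% w/v = 17 g/L → 17 × 0.39 L = 6.630 g

spectinomycin 0.293 mL; glucose 9.750 g; ferrous sulfate heptahydrate 31.473 mg; magnesium sulfate heptahydrate 0.729 g; thiamine hydrochloride 5.091 mg; agar 6.630 g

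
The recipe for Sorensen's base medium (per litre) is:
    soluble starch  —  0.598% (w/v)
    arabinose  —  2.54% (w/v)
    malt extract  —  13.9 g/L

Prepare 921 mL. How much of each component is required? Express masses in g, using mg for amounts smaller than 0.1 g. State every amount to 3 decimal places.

Working volume: 921 mL = 0.921 L.
soluble starch: 0.598 g per 100 mL × 921 mL ÷ 100 = 5.508 g
arabinose: 2.54 g per 100 mL × 921 mL ÷ 100 = 23.393 g
malt extract: 13.9 g/L × 0.921 L = 12.802 g

soluble starch 5.508 g; arabinose 23.393 g; malt extract 12.802 g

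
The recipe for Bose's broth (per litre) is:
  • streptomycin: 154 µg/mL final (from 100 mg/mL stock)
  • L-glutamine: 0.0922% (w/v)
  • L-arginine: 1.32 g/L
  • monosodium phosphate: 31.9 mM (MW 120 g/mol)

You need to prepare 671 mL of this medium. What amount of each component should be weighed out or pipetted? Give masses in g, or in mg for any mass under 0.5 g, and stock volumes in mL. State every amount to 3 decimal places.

streptomycin 1.033 mL; L-glutamine 0.619 g; L-arginine 0.886 g; monosodium phosphate 2.569 g

Target volume = 671 mL = 0.671 L.
streptomycin: V = C2·V2/C1 = 154 µg/mL × 671 mL ÷ 100000 µg/mL = 1.033 mL
L-glutamine: 0.0922 g per 100 mL × 671 mL ÷ 100 = 0.619 g
L-arginine: 1.32 g/L × 0.671 L = 0.886 g
monosodium phosphate: 31.9 mmol/L × 120 g/mol × 0.671 L ÷ 1000 = 2.569 g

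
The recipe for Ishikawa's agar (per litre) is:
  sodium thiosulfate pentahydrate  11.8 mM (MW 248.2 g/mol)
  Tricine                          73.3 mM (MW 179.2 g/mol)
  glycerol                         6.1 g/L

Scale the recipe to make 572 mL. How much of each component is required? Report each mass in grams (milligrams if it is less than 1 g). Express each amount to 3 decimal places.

sodium thiosulfate pentahydrate 1.675 g; Tricine 7.513 g; glycerol 3.489 g

Target volume = 572 mL = 0.572 L.
sodium thiosulfate pentahydrate: 11.8 mmol/L × 248.2 g/mol × 0.572 L ÷ 1000 = 1.675 g
Tricine: 73.3 mmol/L × 179.2 g/mol × 0.572 L ÷ 1000 = 7.513 g
glycerol: 6.1 g/L × 0.572 L = 3.489 g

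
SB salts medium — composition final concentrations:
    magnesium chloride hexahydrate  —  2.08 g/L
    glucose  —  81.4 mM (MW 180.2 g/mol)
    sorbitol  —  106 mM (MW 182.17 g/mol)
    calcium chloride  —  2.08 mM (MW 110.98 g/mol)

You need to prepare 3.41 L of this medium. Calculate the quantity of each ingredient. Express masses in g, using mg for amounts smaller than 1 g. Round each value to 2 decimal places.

Scale factor relative to 1 L: 3.41.
magnesium chloride hexahydrate: 2.08 g/L × 3.41 L = 7.09 g
glucose: 81.4 mmol/L × 180.2 g/mol × 3.41 L ÷ 1000 = 50.02 g
sorbitol: 106 mmol/L × 182.17 g/mol × 3.41 L ÷ 1000 = 65.85 g
calcium chloride: 2.08 mmol/L × 110.98 mg/mmol × 3.41 L = 787.16 mg

magnesium chloride hexahydrate 7.09 g; glucose 50.02 g; sorbitol 65.85 g; calcium chloride 787.16 mg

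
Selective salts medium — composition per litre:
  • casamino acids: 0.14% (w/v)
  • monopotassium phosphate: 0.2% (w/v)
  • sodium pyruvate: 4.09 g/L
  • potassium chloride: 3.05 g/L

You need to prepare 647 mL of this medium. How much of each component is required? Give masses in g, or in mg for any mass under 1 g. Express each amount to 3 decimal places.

Working volume: 647 mL = 0.647 L.
casamino acids: 0.14 g per 100 mL × 647 mL ÷ 100 = 0.9058 g = 905.800 mg
monopotassium phosphate: 0.2 g per 100 mL × 647 mL ÷ 100 = 1.294 g
sodium pyruvate: 4.09 g/L × 0.647 L = 2.646 g
potassium chloride: 3.05 g/L × 0.647 L = 1.973 g

casamino acids 905.800 mg; monopotassium phosphate 1.294 g; sodium pyruvate 2.646 g; potassium chloride 1.973 g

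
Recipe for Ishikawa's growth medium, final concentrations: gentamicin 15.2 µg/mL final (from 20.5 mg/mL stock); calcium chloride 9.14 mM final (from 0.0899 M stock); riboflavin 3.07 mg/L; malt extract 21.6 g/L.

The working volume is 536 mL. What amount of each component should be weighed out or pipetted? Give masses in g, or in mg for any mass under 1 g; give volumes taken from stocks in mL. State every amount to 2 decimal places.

Target volume = 536 mL = 0.536 L.
gentamicin: dilute stock: 15.2 µg/mL × 536 mL ÷ 20500 µg/mL = 0.40 mL
calcium chloride: C1V1 = C2V2 → 9.14 mM × 536 mL ÷ 89.9 mM = 54.49 mL
riboflavin: 3.07 mg/L × 0.536 L = 1.65 mg
malt extract: 21.6 g/L × 0.536 L = 11.58 g

gentamicin 0.40 mL; calcium chloride 54.49 mL; riboflavin 1.65 mg; malt extract 11.58 g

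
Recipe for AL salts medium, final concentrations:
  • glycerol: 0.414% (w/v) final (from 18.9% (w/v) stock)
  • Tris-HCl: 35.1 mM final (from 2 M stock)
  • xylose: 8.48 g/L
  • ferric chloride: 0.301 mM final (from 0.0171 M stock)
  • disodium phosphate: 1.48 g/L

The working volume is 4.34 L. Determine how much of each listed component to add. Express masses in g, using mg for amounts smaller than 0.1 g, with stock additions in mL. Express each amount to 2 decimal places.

glycerol 95.07 mL; Tris-HCl 76.17 mL; xylose 36.80 g; ferric chloride 76.39 mL; disodium phosphate 6.42 g

Scale factor relative to 1 L: 4.34.
glycerol: C1V1 = C2V2 → 0.414% ÷ 18.9% × 4340 mL = 95.07 mL
Tris-HCl: C1V1 = C2V2 → 35.1 mM × 4340 mL ÷ 2000 mM = 76.17 mL
xylose: 8.48 g/L × 4.34 L = 36.80 g
ferric chloride: dilute stock: 0.301 mM × 4340 mL ÷ 17.1 mM = 76.39 mL
disodium phosphate: 1.48 g/L × 4.34 L = 6.42 g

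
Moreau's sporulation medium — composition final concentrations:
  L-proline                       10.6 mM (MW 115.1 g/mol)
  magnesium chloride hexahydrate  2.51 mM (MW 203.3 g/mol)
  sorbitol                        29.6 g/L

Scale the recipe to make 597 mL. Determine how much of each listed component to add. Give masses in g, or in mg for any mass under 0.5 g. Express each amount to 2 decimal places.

L-proline 0.73 g; magnesium chloride hexahydrate 304.64 mg; sorbitol 17.67 g

Target volume = 597 mL = 0.597 L.
L-proline: 10.6 mmol/L × 115.1 g/mol × 0.597 L ÷ 1000 = 0.73 g
magnesium chloride hexahydrate: 2.51 mmol/L × 203.3 mg/mmol × 0.597 L = 304.64 mg
sorbitol: 29.6 g/L × 0.597 L = 17.67 g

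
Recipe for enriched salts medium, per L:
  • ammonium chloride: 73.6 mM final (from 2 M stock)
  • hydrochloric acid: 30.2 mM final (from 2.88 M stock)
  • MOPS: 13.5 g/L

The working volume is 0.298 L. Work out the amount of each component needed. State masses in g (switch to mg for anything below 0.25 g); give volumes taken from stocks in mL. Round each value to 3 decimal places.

Working volume: 0.298 L.
ammonium chloride: V = C2·V2/C1 = 73.6 mM × 298 mL ÷ 2000 mM = 10.966 mL
hydrochloric acid: V = C2·V2/C1 = 30.2 mM × 298 mL ÷ 2880 mM = 3.125 mL
MOPS: 13.5 g/L × 0.298 L = 4.023 g

ammonium chloride 10.966 mL; hydrochloric acid 3.125 mL; MOPS 4.023 g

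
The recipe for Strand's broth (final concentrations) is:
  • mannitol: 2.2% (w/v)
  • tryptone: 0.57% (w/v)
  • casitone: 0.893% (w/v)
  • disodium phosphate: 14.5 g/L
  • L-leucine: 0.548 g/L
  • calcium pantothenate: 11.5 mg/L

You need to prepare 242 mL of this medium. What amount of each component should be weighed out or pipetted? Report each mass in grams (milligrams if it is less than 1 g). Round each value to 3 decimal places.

Scale factor relative to 1 L: 0.242.
mannitol: 2.2% w/v = 22 g/L → 22 × 0.242 L = 5.324 g
tryptone: 0.57 g per 100 mL × 242 mL ÷ 100 = 1.379 g
casitone: 0.893% w/v = 8.93 g/L → 8.93 × 0.242 L = 2.161 g
disodium phosphate: 14.5 g/L × 0.242 L = 3.509 g
L-leucine: 0.548 g/L × 0.242 L = 0.132616 g = 132.616 mg
calcium pantothenate: 11.5 mg/L × 0.242 L = 2.783 mg

mannitol 5.324 g; tryptone 1.379 g; casitone 2.161 g; disodium phosphate 3.509 g; L-leucine 132.616 mg; calcium pantothenate 2.783 mg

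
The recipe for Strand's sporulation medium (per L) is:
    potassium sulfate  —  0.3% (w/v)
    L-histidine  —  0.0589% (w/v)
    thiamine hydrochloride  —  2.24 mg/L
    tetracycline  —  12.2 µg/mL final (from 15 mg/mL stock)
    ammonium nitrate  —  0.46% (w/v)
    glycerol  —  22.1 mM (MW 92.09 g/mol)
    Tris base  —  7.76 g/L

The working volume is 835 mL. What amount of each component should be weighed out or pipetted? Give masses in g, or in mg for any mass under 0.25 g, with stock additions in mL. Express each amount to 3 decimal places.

potassium sulfate 2.505 g; L-histidine 0.492 g; thiamine hydrochloride 1.870 mg; tetracycline 0.679 mL; ammonium nitrate 3.841 g; glycerol 1.699 g; Tris base 6.480 g

Scale factor relative to 1 L: 0.835.
potassium sulfate: 0.3 g per 100 mL × 835 mL ÷ 100 = 2.505 g
L-histidine: 0.0589% w/v = 0.589 g/L → 0.589 × 0.835 L = 0.492 g
thiamine hydrochloride: 2.24 mg/L × 0.835 L = 1.870 mg
tetracycline: V = C2·V2/C1 = 12.2 µg/mL × 835 mL ÷ 15000 µg/mL = 0.679 mL
ammonium nitrate: 0.46% w/v = 4.6 g/L → 4.6 × 0.835 L = 3.841 g
glycerol: 22.1 mmol/L × 92.09 g/mol × 0.835 L ÷ 1000 = 1.699 g
Tris base: 7.76 g/L × 0.835 L = 6.480 g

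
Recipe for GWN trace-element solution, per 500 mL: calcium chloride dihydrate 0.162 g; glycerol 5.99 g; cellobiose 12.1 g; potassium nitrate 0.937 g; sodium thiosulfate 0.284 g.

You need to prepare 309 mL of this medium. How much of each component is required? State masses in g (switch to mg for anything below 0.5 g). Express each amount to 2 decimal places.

calcium chloride dihydrate 100.12 mg; glycerol 3.70 g; cellobiose 7.48 g; potassium nitrate 0.58 g; sodium thiosulfate 175.51 mg

Ratio of target to recipe volume: 309 / 500 = 0.618.
calcium chloride dihydrate: 0.162 g × (309 mL / 500 mL) = 0.100116 g = 100.12 mg
glycerol: 5.99 g × (309 mL / 500 mL) = 3.70 g
cellobiose: 12.1 g × (309 mL / 500 mL) = 7.48 g
potassium nitrate: 0.937 g × (309 mL / 500 mL) = 0.58 g
sodium thiosulfate: 0.284 g × (309 mL / 500 mL) = 0.175512 g = 175.51 mg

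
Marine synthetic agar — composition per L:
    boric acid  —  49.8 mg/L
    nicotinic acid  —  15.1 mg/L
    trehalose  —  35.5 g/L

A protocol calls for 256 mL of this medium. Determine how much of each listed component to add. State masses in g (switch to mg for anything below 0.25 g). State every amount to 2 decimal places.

Working volume: 256 mL = 0.256 L.
boric acid: 49.8 mg/L × 0.256 L = 12.75 mg
nicotinic acid: 15.1 mg/L × 0.256 L = 3.87 mg
trehalose: 35.5 g/L × 0.256 L = 9.09 g

boric acid 12.75 mg; nicotinic acid 3.87 mg; trehalose 9.09 g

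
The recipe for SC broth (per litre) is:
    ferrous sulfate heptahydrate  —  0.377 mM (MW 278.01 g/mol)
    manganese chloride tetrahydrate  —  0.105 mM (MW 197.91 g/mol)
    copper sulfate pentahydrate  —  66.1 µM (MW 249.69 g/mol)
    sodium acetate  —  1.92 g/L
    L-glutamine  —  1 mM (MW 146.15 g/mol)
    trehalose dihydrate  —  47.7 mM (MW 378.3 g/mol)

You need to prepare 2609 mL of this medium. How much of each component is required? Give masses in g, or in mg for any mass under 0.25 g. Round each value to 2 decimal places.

ferrous sulfate heptahydrate 0.27 g; manganese chloride tetrahydrate 54.22 mg; copper sulfate pentahydrate 43.06 mg; sodium acetate 5.01 g; L-glutamine 0.38 g; trehalose dihydrate 47.08 g

Target volume = 2609 mL = 2.609 L.
ferrous sulfate heptahydrate: 0.377 mmol/L × 278.01 g/mol × 2.609 L ÷ 1000 = 0.27 g
manganese chloride tetrahydrate: 0.105 mmol/L × 197.91 mg/mmol × 2.609 L = 54.22 mg
copper sulfate pentahydrate: 66.1 µmol/L × 249.69 g/mol × 2.609 L ÷ 1000 = 43.06 mg
sodium acetate: 1.92 g/L × 2.609 L = 5.01 g
L-glutamine: 1 mmol/L × 146.15 g/mol × 2.609 L ÷ 1000 = 0.38 g
trehalose dihydrate: 47.7 mmol/L × 378.3 g/mol × 2.609 L ÷ 1000 = 47.08 g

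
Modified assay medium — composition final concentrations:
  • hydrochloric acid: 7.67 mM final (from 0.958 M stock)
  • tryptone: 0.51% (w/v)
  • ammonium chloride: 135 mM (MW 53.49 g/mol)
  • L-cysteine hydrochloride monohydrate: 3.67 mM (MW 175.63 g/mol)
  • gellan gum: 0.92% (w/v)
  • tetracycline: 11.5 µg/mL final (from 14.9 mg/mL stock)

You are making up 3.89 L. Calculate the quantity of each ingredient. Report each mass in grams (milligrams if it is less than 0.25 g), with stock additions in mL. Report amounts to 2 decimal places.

hydrochloric acid 31.14 mL; tryptone 19.84 g; ammonium chloride 28.09 g; L-cysteine hydrochloride monohydrate 2.51 g; gellan gum 35.79 g; tetracycline 3.00 mL

Working volume: 3.89 L.
hydrochloric acid: C1V1 = C2V2 → 7.67 mM × 3890 mL ÷ 958 mM = 31.14 mL
tryptone: 0.51% w/v = 5.1 g/L → 5.1 × 3.89 L = 19.84 g
ammonium chloride: 135 mmol/L × 53.49 g/mol × 3.89 L ÷ 1000 = 28.09 g
L-cysteine hydrochloride monohydrate: 3.67 mmol/L × 175.63 g/mol × 3.89 L ÷ 1000 = 2.51 g
gellan gum: 0.92% w/v = 9.2 g/L → 9.2 × 3.89 L = 35.79 g
tetracycline: V = C2·V2/C1 = 11.5 µg/mL × 3890 mL ÷ 14900 µg/mL = 3.00 mL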